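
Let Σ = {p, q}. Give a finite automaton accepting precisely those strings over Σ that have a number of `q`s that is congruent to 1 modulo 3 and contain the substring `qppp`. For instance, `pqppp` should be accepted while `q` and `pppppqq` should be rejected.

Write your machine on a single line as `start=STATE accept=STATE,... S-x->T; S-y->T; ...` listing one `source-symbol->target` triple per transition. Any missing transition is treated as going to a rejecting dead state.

start=S0; accept=S7; S0-p->S0; S0-q->S1; S1-p->S2; S1-q->S3; S2-p->S4; S2-q->S3; S3-p->S5; S3-q->S6; S4-p->S7; S4-q->S3; S5-p->S8; S5-q->S6; S6-p->S9; S6-q->S1; S7-p->S7; S7-q->S10; S8-p->S10; S8-q->S6; S9-p->S11; S9-q->S1; S10-p->S10; S10-q->S12; S11-p->S12; S11-q->S1; S12-p->S12; S12-q->S7

Run two small machines in parallel and take their product. The first has 3 states tracking the count of `q`s modulo 3; the second has 5 states tracking whether and how much of `qppp` has been seen. A product state is a pair (one from each), accepting exactly when both do.
          p    q  
>  S0     S0   S1 
   S1     S2   S3 
   S2     S4   S3 
   S3     S5   S6 
   S4     S7   S3 
   S5     S8   S6 
   S6     S9   S1 
 * S7     S7  S10 
   S8    S10   S6 
   S9    S11   S1 
   S10   S10  S12 
   S11   S12   S1 
   S12   S12   S7 
(> = start, * = accepting)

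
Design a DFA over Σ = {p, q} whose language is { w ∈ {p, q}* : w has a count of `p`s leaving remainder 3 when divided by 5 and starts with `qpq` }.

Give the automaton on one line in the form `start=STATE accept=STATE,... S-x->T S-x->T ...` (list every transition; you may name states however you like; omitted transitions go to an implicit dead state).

start=S0 accept=S6 S0-p->S1 S0-q->S2 S1-p->S1 S1-q->S1 S2-p->S3 S2-q->S1 S3-p->S1 S3-q->S4 S4-p->S5 S4-q->S4 S5-p->S6 S5-q->S5 S6-p->S7 S6-q->S6 S7-p->S8 S7-q->S7 S8-p->S4 S8-q->S8

Handle the two conditions separately and then intersect. The first has 5 states tracking the count of `p`s modulo 5; the second has 5 states tracking whether the input so far still matches the prefix `qpq`. A product state is a pair (one from each), accepting exactly when both do. After merging equivalent states the machine shrinks.
        p   q  
>  S0   S1  S2 
   S1   S1  S1 
   S2   S3  S1 
   S3   S1  S4 
   S4   S5  S4 
   S5   S6  S5 
 * S6   S7  S6 
   S7   S8  S7 
   S8   S4  S8 
(> = start, * = accepting)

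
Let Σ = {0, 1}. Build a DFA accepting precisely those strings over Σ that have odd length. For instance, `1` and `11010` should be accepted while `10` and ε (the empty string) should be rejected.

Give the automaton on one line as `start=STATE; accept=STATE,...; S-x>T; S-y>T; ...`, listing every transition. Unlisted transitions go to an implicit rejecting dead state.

Count input length modulo 2: every symbol advances one step around the cycle S0 → S1 → S0. Accept at S1.
A 2-state machine:
        0   1  
>  S0   S1  S1 
 * S1   S0  S0 
(> = start, * = accepting)

start=S0; accept=S1; S0-0>S1; S0-1>S1; S1-0>S0; S1-1>S0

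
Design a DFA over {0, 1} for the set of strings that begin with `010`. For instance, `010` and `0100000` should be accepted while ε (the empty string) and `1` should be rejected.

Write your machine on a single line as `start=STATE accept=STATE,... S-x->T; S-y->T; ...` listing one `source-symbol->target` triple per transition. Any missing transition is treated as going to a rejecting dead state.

Check the first 3 symbols one by one: q0 through q2 record how many have matched `010` so far; any wrong symbol goes to the dead state q4. After all 3 match we enter the accepting sink q3.
With 5 states:
        0   1  
>  q0   q1  q4 
   q1   q4  q2 
   q2   q3  q4 
 * q3   q3  q3 
   q4   q4  q4 
(> = start, * = accepting)

start=q0; accept=q3; q0-0->q1; q0-1->q4; q1-0->q4; q1-1->q2; q2-0->q3; q2-1->q4; q3-0->q3; q3-1->q3; q4-0->q4; q4-1->q4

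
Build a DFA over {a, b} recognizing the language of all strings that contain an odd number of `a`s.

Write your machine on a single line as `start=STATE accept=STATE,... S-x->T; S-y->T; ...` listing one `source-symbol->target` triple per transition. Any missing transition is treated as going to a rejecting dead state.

The only thing that matters is how many `a`s have appeared, reduced mod 2. Use one state per residue: S0 for 0, …, S1 for 1. Reading `a` moves to the next residue; anything else stays put. S1 is accepting.
        a   b  
>  S0   S1  S0 
 * S1   S0  S1 
(> = start, * = accepting)

start=S0; accept=S1; S0-a->S1; S0-b->S0; S1-a->S0; S1-b->S1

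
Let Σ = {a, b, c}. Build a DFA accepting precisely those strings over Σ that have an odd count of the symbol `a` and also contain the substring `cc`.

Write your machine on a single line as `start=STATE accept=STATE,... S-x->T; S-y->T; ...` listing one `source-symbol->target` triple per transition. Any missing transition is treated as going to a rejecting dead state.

Build one automaton per condition and run them in lockstep. The first has 2 states tracking the count of `a`s modulo 2; the second has 3 states tracking whether and how much of `cc` has been seen. A product state is a pair (one from each), accepting exactly when both do.
A 6-state machine:
        a   b   c  
>  q0   q1  q0  q2 
   q1   q0  q1  q3 
   q2   q1  q0  q4 
   q3   q0  q1  q5 
   q4   q5  q4  q4 
 * q5   q4  q5  q5 
(> = start, * = accepting)

start=q0; accept=q5; q0-a->q1; q0-b->q0; q0-c->q2; q1-a->q0; q1-b->q1; q1-c->q3; q2-a->q1; q2-b->q0; q2-c->q4; q3-a->q0; q3-b->q1; q3-c->q5; q4-a->q5; q4-b->q4; q4-c->q4; q5-a->q4; q5-b->q5; q5-c->q5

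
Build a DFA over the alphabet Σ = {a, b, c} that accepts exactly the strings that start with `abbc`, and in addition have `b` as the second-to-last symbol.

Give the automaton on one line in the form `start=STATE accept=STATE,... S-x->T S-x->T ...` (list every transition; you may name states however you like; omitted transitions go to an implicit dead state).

start=S0 accept=S5,S8 S0-a->S1 S0-b->S2 S0-c->S2 S1-a->S2 S1-b->S3 S1-c->S2 S2-a->S2 S2-b->S2 S2-c->S2 S3-a->S2 S3-b->S4 S3-c->S2 S4-a->S2 S4-b->S2 S4-c->S5 S5-a->S6 S5-b->S7 S5-c->S6 S6-a->S6 S6-b->S7 S6-c->S6 S7-a->S5 S7-b->S8 S7-c->S5 S8-a->S5 S8-b->S8 S8-c->S5

Build one automaton per condition and run them in lockstep. The first has 6 states tracking whether the input so far still matches the prefix `abbc`; the second has 13 states tracking the last 2 symbols read. A product state is a pair (one from each), accepting exactly when both do. After merging equivalent states the machine shrinks.
9 states suffice.
        a   b   c  
>  S0   S1  S2  S2 
   S1   S2  S3  S2 
   S2   S2  S2  S2 
   S3   S2  S4  S2 
   S4   S2  S2  S5 
 * S5   S6  S7  S6 
   S6   S6  S7  S6 
   S7   S5  S8  S5 
 * S8   S5  S8  S5 
(> = start, * = accepting)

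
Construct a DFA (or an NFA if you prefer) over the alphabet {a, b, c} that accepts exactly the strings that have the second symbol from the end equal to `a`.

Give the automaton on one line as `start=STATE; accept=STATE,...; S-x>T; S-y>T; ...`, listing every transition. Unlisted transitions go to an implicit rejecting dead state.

start=q0; accept=q4,q5,q6; q0-a>q1; q0-b>q2; q0-c>q3; q1-a>q4; q1-b>q5; q1-c>q6; q2-a>q7; q2-b>q8; q2-c>q9; q3-a>q10; q3-b>q11; q3-c>q12; q4-a>q4; q4-b>q5; q4-c>q6; q5-a>q7; q5-b>q8; q5-c>q9; q6-a>q10; q6-b>q11; q6-c>q12; q7-a>q4; q7-b>q5; q7-c>q6; q8-a>q7; q8-b>q8; q8-c>q9; q9-a>q10; q9-b>q11; q9-c>q12; q10-a>q4; q10-b>q5; q10-c>q6; q11-a>q7; q11-b>q8; q11-c>q9; q12-a>q10; q12-b>q11; q12-c>q12

A DFA must remember the last 2 symbols (since which symbol is second-to-last isn't known until the input ends). Use one state per possible window of the last ≤2 symbols; accept from those whose window starts with `a`.
With 13 states:
          a    b    c  
>  q0     q1   q2   q3 
   q1     q4   q5   q6 
   q2     q7   q8   q9 
   q3    q10  q11  q12 
 * q4     q4   q5   q6 
 * q5     q7   q8   q9 
 * q6    q10  q11  q12 
   q7     q4   q5   q6 
   q8     q7   q8   q9 
   q9    q10  q11  q12 
   q10    q4   q5   q6 
   q11    q7   q8   q9 
   q12   q10  q11  q12 
(> = start, * = accepting)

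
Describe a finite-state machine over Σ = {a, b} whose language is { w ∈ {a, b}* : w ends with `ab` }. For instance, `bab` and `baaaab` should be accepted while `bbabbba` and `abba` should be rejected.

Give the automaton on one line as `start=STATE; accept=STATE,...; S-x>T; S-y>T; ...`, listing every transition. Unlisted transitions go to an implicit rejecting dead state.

Remember how much of `ab` the current input suffix matches. State s0 means no match yet; s1 means the last symbol is `a`; s2 means the last 2 symbols are `ab`. Only s2 accepts. On a mismatch, fall back to the longest proper suffix that is still a prefix of `ab`.
3 states suffice.
        a   b  
>  s0   s1  s0 
   s1   s1  s2 
 * s2   s1  s0 
(> = start, * = accepting)

start=s0; accept=s2; s0-a>s1; s0-b>s0; s1-a>s1; s1-b>s2; s2-a>s1; s2-b>s0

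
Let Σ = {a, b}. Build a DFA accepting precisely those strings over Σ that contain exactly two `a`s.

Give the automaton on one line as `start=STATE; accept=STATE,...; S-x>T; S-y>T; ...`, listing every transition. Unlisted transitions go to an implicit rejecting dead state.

start=s0; accept=s2; s0-a>s1; s0-b>s0; s1-a>s2; s1-b>s1; s2-a>s3; s2-b>s2; s3-a>s3; s3-b>s3

Count `a`s, saturating at 3: states s0 through s2 mean 0 through 2 `a`s seen; s3 means more than 2. Each `a` increments (capped at s3); other symbols loop. Accept from {s2}.
        a   b  
>  s0   s1  s0 
   s1   s2  s1 
 * s2   s3  s2 
   s3   s3  s3 
(> = start, * = accepting)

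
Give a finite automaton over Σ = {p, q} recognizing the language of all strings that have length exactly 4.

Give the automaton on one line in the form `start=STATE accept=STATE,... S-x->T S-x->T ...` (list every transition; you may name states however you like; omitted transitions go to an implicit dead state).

start=s0 accept=s4 s0-p->s1 s0-q->s1 s1-p->s2 s1-q->s2 s2-p->s3 s2-q->s3 s3-p->s4 s3-q->s4 s4-p->s5 s4-q->s5 s5-p->s5 s5-q->s5

Count input length up to 5: every symbol moves from s0 toward s5, which means 'more than 4' and absorbs. Accept from {s4}.
A 6-state machine:
        p   q  
>  s0   s1  s1 
   s1   s2  s2 
   s2   s3  s3 
   s3   s4  s4 
 * s4   s5  s5 
   s5   s5  s5 
(> = start, * = accepting)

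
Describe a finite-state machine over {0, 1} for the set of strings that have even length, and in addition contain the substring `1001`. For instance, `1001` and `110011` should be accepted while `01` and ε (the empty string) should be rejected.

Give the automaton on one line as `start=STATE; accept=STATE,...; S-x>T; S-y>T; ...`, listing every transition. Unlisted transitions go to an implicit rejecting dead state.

start=q0; accept=q8; q0-0>q1; q0-1>q2; q1-0>q0; q1-1>q3; q2-0>q4; q2-1>q3; q3-0>q5; q3-1>q2; q4-0>q6; q4-1>q2; q5-0>q7; q5-1>q3; q6-0>q0; q6-1>q8; q7-0>q1; q7-1>q9; q8-0>q9; q8-1>q9; q9-0>q8; q9-1>q8

Handle the two conditions separately and then intersect. The first has 2 states tracking the input length modulo 2; the second has 5 states tracking whether and how much of `1001` has been seen. A product state is a pair (one from each), accepting exactly when both do.
10 states suffice.
        0   1  
>  q0   q1  q2 
   q1   q0  q3 
   q2   q4  q3 
   q3   q5  q2 
   q4   q6  q2 
   q5   q7  q3 
   q6   q0  q8 
   q7   q1  q9 
 * q8   q9  q9 
   q9   q8  q8 
(> = start, * = accepting)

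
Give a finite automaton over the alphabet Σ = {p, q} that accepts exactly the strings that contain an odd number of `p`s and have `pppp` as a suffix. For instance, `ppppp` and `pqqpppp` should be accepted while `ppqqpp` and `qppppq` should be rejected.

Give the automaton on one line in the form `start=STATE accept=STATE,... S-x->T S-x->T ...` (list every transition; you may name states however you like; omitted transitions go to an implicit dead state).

Build one automaton per condition and run them in lockstep. One (2 states) tracks the count of `p`s modulo 2; the other (5 states) tracks how much of the suffix `pppp` has currently been matched. Each combined state is a pair, one component from each; accept when both components accept. Equivalent product states are then merged.
        p   q  
>  S0   S1  S0 
   S1   S2  S1 
   S2   S3  S0 
   S3   S4  S1 
   S4   S5  S0 
 * S5   S4  S1 
(> = start, * = accepting)

start=S0 accept=S5 S0-p->S1 S0-q->S0 S1-p->S2 S1-q->S1 S2-p->S3 S2-q->S0 S3-p->S4 S3-q->S1 S4-p->S5 S4-q->S0 S5-p->S4 S5-q->S1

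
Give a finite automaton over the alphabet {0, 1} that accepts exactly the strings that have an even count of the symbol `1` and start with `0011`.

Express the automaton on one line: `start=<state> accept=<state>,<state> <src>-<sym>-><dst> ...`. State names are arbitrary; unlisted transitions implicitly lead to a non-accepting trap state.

start=A accept=F A-0->B A-1->C B-0->D B-1->C C-0->C C-1->C D-0->C D-1->E E-0->C E-1->F F-0->F F-1->G G-0->G G-1->F

Run two small machines in parallel and take their product. One (2 states) tracks the count of `1`s modulo 2; the other (6 states) tracks whether the input so far still matches the prefix `0011`. Each combined state is a pair, one component from each; accept when both components accept. After merging equivalent states the machine shrinks.
       0  1 
>  A   B  C 
   B   D  C 
   C   C  C 
   D   C  E 
   E   C  F 
 * F   F  G 
   G   G  F 
(> = start, * = accepting)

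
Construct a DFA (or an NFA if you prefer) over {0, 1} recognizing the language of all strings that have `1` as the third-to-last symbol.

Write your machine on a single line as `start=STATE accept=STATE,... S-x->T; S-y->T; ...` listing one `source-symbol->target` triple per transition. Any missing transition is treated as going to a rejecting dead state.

start=S0; accept=S11,S12,S13,S14; S0-0->S1; S0-1->S2; S1-0->S3; S1-1->S4; S2-0->S5; S2-1->S6; S3-0->S7; S3-1->S8; S4-0->S9; S4-1->S10; S5-0->S11; S5-1->S12; S6-0->S13; S6-1->S14; S7-0->S7; S7-1->S8; S8-0->S9; S8-1->S10; S9-0->S11; S9-1->S12; S10-0->S13; S10-1->S14; S11-0->S7; S11-1->S8; S12-0->S9; S12-1->S10; S13-0->S11; S13-1->S12; S14-0->S13; S14-1->S14

A DFA must remember the last 3 symbols (since which symbol is third-to-last isn't known until the input ends). Use one state per possible window of the last ≤3 symbols; accept from those whose window starts with `1`.
          0    1  
>  S0     S1   S2 
   S1     S3   S4 
   S2     S5   S6 
   S3     S7   S8 
   S4     S9  S10 
   S5    S11  S12 
   S6    S13  S14 
   S7     S7   S8 
   S8     S9  S10 
   S9    S11  S12 
   S10   S13  S14 
 * S11    S7   S8 
 * S12    S9  S10 
 * S13   S11  S12 
 * S14   S13  S14 
(> = start, * = accepting)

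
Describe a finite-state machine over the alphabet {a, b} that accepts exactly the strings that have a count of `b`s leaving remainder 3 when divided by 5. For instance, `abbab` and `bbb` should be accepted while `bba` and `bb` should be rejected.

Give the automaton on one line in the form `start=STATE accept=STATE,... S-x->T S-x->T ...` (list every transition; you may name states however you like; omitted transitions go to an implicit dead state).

Keep the running count of `b`s modulo 5: each `b` advances along the cycle q0 → q1 → q2 → q3 → q4 → q0 while other symbols loop. Accept at q3.
        a   b  
>  q0   q0  q1 
   q1   q1  q2 
   q2   q2  q3 
 * q3   q3  q4 
   q4   q4  q0 
(> = start, * = accepting)

start=q0 accept=q3 q0-a->q0 q0-b->q1 q1-a->q1 q1-b->q2 q2-a->q2 q2-b->q3 q3-a->q3 q3-b->q4 q4-a->q4 q4-b->q0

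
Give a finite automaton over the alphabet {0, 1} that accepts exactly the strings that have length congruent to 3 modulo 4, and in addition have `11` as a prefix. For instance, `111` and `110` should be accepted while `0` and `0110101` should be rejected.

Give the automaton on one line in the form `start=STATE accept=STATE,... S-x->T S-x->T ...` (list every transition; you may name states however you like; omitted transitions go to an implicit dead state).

start=s0 accept=s4 s0-0->s1 s0-1->s2 s1-0->s1 s1-1->s1 s2-0->s1 s2-1->s3 s3-0->s4 s3-1->s4 s4-0->s5 s4-1->s5 s5-0->s6 s5-1->s6 s6-0->s3 s6-1->s3

Build one automaton per condition and run them in lockstep. The first has 4 states tracking the input length modulo 4; the second has 4 states tracking whether the input so far still matches the prefix `11`. A product state is a pair (one from each), accepting exactly when both do. Equivalent product states are then merged.
A 7-state machine:
        0   1  
>  s0   s1  s2 
   s1   s1  s1 
   s2   s1  s3 
   s3   s4  s4 
 * s4   s5  s5 
   s5   s6  s6 
   s6   s3  s3 
(> = start, * = accepting)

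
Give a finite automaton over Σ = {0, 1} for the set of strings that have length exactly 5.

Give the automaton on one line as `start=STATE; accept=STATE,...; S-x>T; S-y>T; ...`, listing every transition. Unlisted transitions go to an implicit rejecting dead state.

Count input length up to 6: every symbol moves from q0 toward q6, which means 'more than 5' and absorbs. Accept from {q5}.
With 7 states:
        0   1  
>  q0   q1  q1 
   q1   q2  q2 
   q2   q3  q3 
   q3   q4  q4 
   q4   q5  q5 
 * q5   q6  q6 
   q6   q6  q6 
(> = start, * = accepting)

start=q0; accept=q5; q0-0>q1; q0-1>q1; q1-0>q2; q1-1>q2; q2-0>q3; q2-1>q3; q3-0>q4; q3-1>q4; q4-0>q5; q4-1>q5; q5-0>q6; q5-1>q6; q6-0>q6; q6-1>q6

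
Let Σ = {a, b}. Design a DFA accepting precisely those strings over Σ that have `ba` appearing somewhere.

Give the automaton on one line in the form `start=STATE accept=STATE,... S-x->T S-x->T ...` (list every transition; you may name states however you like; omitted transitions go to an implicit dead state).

States s0..s1 record the length of the longest prefix of `ba` that matches the current input suffix. Reaching s2 means `ba` has been seen, and we stay there forever. Accept from s2.
3 states suffice.
        a   b  
>  s0   s0  s1 
   s1   s2  s1 
 * s2   s2  s2 
(> = start, * = accepting)

start=s0 accept=s2 s0-a->s0 s0-b->s1 s1-a->s2 s1-b->s1 s2-a->s2 s2-b->s2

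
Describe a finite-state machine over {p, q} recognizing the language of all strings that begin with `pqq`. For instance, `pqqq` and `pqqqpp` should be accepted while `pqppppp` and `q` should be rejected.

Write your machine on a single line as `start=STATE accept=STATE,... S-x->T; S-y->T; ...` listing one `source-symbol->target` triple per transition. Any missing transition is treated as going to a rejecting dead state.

start=A; accept=D; A-p->B; A-q->E; B-p->E; B-q->C; C-p->E; C-q->D; D-p->D; D-q->D; E-p->E; E-q->E

Check the first 3 symbols one by one: A through C record how many have matched `pqq` so far; any wrong symbol goes to the dead state E. After all 3 match we enter the accepting sink D.
A 5-state machine:
       p  q 
>  A   B  E 
   B   E  C 
   C   E  D 
 * D   D  D 
   E   E  E 
(> = start, * = accepting)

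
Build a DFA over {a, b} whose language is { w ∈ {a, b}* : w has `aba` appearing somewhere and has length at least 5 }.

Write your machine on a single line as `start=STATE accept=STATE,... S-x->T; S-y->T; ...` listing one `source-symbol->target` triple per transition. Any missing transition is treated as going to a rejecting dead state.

Run two small machines in parallel and take their product. One (4 states) tracks whether and how much of `aba` has been seen; the other (7 states) tracks the input length, saturating at 6. Each combined state is a pair, one component from each; accept when both components accept.
22 states suffice.
          a    b  
>  S0     S1   S2 
   S1     S3   S4 
   S2     S3   S5 
   S3     S6   S7 
   S4     S8   S9 
   S5     S6   S9 
   S6    S10  S11 
   S7    S12  S13 
   S8    S12  S12 
   S9    S10  S13 
   S10   S14  S15 
   S11   S16  S17 
   S12   S16  S16 
   S13   S14  S17 
   S14   S18  S19 
   S15   S20  S21 
 * S16   S20  S20 
   S17   S18  S21 
   S18   S18  S19 
   S19   S20  S21 
 * S20   S20  S20 
   S21   S18  S21 
(> = start, * = accepting)

start=S0; accept=S16,S20; S0-a->S1; S0-b->S2; S1-a->S3; S1-b->S4; S2-a->S3; S2-b->S5; S3-a->S6; S3-b->S7; S4-a->S8; S4-b->S9; S5-a->S6; S5-b->S9; S6-a->S10; S6-b->S11; S7-a->S12; S7-b->S13; S8-a->S12; S8-b->S12; S9-a->S10; S9-b->S13; S10-a->S14; S10-b->S15; S11-a->S16; S11-b->S17; S12-a->S16; S12-b->S16; S13-a->S14; S13-b->S17; S14-a->S18; S14-b->S19; S15-a->S20; S15-b->S21; S16-a->S20; S16-b->S20; S17-a->S18; S17-b->S21; S18-a->S18; S18-b->S19; S19-a->S20; S19-b->S21; S20-a->S20; S20-b->S20; S21-a->S18; S21-b->S21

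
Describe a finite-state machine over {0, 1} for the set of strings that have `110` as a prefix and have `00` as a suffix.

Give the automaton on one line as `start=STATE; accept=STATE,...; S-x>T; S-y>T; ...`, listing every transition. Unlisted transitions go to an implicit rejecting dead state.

start=q0; accept=q7; q0-0>q1; q0-1>q2; q1-0>q3; q1-1>q4; q2-0>q1; q2-1>q5; q3-0>q3; q3-1>q4; q4-0>q1; q4-1>q4; q5-0>q6; q5-1>q4; q6-0>q7; q6-1>q8; q7-0>q7; q7-1>q8; q8-0>q6; q8-1>q8

Build one automaton per condition and run them in lockstep. The first has 5 states tracking whether the input so far still matches the prefix `110`; the second has 3 states tracking how much of the suffix `00` has currently been matched. A product state is a pair (one from each), accepting exactly when both do.
9 states suffice.
        0   1  
>  q0   q1  q2 
   q1   q3  q4 
   q2   q1  q5 
   q3   q3  q4 
   q4   q1  q4 
   q5   q6  q4 
   q6   q7  q8 
 * q7   q7  q8 
   q8   q6  q8 
(> = start, * = accepting)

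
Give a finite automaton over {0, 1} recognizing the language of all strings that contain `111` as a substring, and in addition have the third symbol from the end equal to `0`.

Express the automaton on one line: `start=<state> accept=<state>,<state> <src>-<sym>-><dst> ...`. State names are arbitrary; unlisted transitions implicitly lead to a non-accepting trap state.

start=S0 accept=S7,S8,S9,S10 S0-0->S0 S0-1->S1 S1-0->S0 S1-1->S2 S2-0->S0 S2-1->S3 S3-0->S4 S3-1->S3 S4-0->S5 S4-1->S6 S5-0->S7 S5-1->S8 S6-0->S9 S6-1->S10 S7-0->S7 S7-1->S8 S8-0->S9 S8-1->S10 S9-0->S5 S9-1->S6 S10-0->S4 S10-1->S3

Handle the two conditions separately and then intersect. The first has 4 states tracking whether and how much of `111` has been seen; the second has 15 states tracking the last 3 symbols read. A product state is a pair (one from each), accepting exactly when both do. Minimizing collapses redundant product states.
          0    1  
>  S0     S0   S1 
   S1     S0   S2 
   S2     S0   S3 
   S3     S4   S3 
   S4     S5   S6 
   S5     S7   S8 
   S6     S9  S10 
 * S7     S7   S8 
 * S8     S9  S10 
 * S9     S5   S6 
 * S10    S4   S3 
(> = start, * = accepting)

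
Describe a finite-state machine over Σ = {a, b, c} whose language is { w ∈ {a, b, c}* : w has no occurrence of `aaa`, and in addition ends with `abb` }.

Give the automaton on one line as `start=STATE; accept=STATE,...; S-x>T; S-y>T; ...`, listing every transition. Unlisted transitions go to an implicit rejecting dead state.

Run two small machines in parallel and take their product. The first has 4 states tracking partial matches of the forbidden pattern `aaa`; the second has 4 states tracking how much of the suffix `abb` has currently been matched. A product state is a pair (one from each), accepting exactly when both do. After merging equivalent states the machine shrinks.
6 states suffice.
        a   b   c  
>  S0   S1  S0  S0 
   S1   S2  S3  S0 
   S2   S4  S3  S0 
   S3   S1  S5  S0 
   S4   S4  S4  S4 
 * S5   S1  S0  S0 
(> = start, * = accepting)

start=S0; accept=S5; S0-a>S1; S0-b>S0; S0-c>S0; S1-a>S2; S1-b>S3; S1-c>S0; S2-a>S4; S2-b>S3; S2-c>S0; S3-a>S1; S3-b>S5; S3-c>S0; S4-a>S4; S4-b>S4; S4-c>S4; S5-a>S1; S5-b>S0; S5-c>S0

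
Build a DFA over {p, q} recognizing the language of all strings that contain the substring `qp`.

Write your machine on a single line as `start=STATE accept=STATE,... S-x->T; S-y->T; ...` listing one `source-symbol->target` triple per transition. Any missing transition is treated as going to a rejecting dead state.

States S0..S1 record the length of the longest prefix of `qp` that matches the current input suffix. Reaching S2 means `qp` has been seen, and we stay there forever. Accept from S2.
A 3-state machine:
        p   q  
>  S0   S0  S1 
   S1   S2  S1 
 * S2   S2  S2 
(> = start, * = accepting)

start=S0; accept=S2; S0-p->S0; S0-q->S1; S1-p->S2; S1-q->S1; S2-p->S2; S2-q->S2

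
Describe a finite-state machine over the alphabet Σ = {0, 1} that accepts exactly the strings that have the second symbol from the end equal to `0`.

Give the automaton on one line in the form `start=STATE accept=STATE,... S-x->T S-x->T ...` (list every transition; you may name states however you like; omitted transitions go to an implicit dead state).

start=s0 accept=s3,s4 s0-0->s1 s0-1->s2 s1-0->s3 s1-1->s4 s2-0->s5 s2-1->s6 s3-0->s3 s3-1->s4 s4-0->s5 s4-1->s6 s5-0->s3 s5-1->s4 s6-0->s5 s6-1->s6

Because acceptance depends on a position counted from the end, the machine has to buffer the most recent 2 symbols. Make each state the string of the last up-to-2 symbols read; on input `x` shift the window left and append `x`. Accept when the buffered window has length 2 and begins with `0`.
        0   1  
>  s0   s1  s2 
   s1   s3  s4 
   s2   s5  s6 
 * s3   s3  s4 
 * s4   s5  s6 
   s5   s3  s4 
   s6   s5  s6 
(> = start, * = accepting)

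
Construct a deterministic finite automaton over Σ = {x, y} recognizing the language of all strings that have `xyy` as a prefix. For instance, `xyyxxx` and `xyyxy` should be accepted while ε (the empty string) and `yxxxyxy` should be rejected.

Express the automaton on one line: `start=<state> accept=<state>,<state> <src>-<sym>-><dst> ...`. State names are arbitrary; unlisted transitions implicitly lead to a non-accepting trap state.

start=s0 accept=s3 s0-x->s1 s0-y->s4 s1-x->s4 s1-y->s2 s2-x->s4 s2-y->s3 s3-x->s3 s3-y->s3 s4-x->s4 s4-y->s4

Check the first 3 symbols one by one: s0 through s2 record how many have matched `xyy` so far; any wrong symbol goes to the dead state s4. After all 3 match we enter the accepting sink s3.
5 states suffice.
        x   y  
>  s0   s1  s4 
   s1   s4  s2 
   s2   s4  s3 
 * s3   s3  s3 
   s4   s4  s4 
(> = start, * = accepting)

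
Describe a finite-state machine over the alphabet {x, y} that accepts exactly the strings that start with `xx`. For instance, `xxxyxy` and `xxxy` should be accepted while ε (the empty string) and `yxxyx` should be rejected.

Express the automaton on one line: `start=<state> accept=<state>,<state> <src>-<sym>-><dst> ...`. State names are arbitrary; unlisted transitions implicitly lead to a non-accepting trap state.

start=q0 accept=q2 q0-x->q1 q0-y->q3 q1-x->q2 q1-y->q3 q2-x->q2 q2-y->q2 q3-x->q3 q3-y->q3

Walk along `xx` while the input agrees: from q0 take `x` to q1, and so on. Any deviation drops to the rejecting sink q3. Once q2 is reached the prefix is confirmed and every continuation is accepted.
With 4 states:
        x   y  
>  q0   q1  q3 
   q1   q2  q3 
 * q2   q2  q2 
   q3   q3  q3 
(> = start, * = accepting)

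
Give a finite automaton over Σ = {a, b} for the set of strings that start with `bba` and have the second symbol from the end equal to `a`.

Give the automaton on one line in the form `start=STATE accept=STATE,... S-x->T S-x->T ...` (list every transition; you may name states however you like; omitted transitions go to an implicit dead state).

start=q0 accept=q5,q6 q0-a->q1 q0-b->q2 q1-a->q1 q1-b->q1 q2-a->q1 q2-b->q3 q3-a->q4 q3-b->q1 q4-a->q5 q4-b->q6 q5-a->q5 q5-b->q6 q6-a->q4 q6-b->q7 q7-a->q4 q7-b->q7

Handle the two conditions separately and then intersect. One (5 states) tracks whether the input so far still matches the prefix `bba`; the other (7 states) tracks the last 2 symbols read. Each combined state is a pair, one component from each; accept when both components accept. After merging equivalent states the machine shrinks.
With 8 states:
        a   b  
>  q0   q1  q2 
   q1   q1  q1 
   q2   q1  q3 
   q3   q4  q1 
   q4   q5  q6 
 * q5   q5  q6 
 * q6   q4  q7 
   q7   q4  q7 
(> = start, * = accepting)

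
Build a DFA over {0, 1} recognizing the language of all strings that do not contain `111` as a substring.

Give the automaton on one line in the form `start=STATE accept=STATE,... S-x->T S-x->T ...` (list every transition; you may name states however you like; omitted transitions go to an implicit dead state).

This is the complement of 'contains `111`'. Use the same substring-matching states — A through D holding how much of `111` has just been matched — but flip the accepting set: everything except the trap D accepts.
       0  1 
>* A   A  B 
 * B   A  C 
 * C   A  D 
   D   D  D 
(> = start, * = accepting)

start=A accept=A,B,C A-0->A A-1->B B-0->A B-1->C C-0->A C-1->D D-0->D D-1->D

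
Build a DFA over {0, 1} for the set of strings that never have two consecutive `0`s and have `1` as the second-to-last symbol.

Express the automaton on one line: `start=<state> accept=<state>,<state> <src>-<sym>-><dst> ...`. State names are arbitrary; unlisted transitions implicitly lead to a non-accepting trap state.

start=s0 accept=s4,s5 s0-0->s1 s0-1->s2 s1-0->s3 s1-1->s2 s2-0->s4 s2-1->s5 s3-0->s3 s3-1->s3 s4-0->s3 s4-1->s2 s5-0->s4 s5-1->s5

Run two small machines in parallel and take their product. The first has 3 states tracking partial matches of the forbidden pattern `00`; the second has 7 states tracking the last 2 symbols read. A product state is a pair (one from each), accepting exactly when both do. After merging equivalent states the machine shrinks.
A 6-state machine:
        0   1  
>  s0   s1  s2 
   s1   s3  s2 
   s2   s4  s5 
   s3   s3  s3 
 * s4   s3  s2 
 * s5   s4  s5 
(> = start, * = accepting)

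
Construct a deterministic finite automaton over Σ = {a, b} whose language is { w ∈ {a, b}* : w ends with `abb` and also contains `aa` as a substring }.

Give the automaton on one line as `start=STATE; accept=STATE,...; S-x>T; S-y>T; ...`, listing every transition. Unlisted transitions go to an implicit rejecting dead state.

Build one automaton per condition and run them in lockstep. The first has 4 states tracking how much of the suffix `abb` has currently been matched; the second has 3 states tracking whether and how much of `aa` has been seen. A product state is a pair (one from each), accepting exactly when both do. Minimizing collapses redundant product states.
With 6 states:
        a   b  
>  s0   s1  s0 
   s1   s2  s0 
   s2   s2  s3 
   s3   s2  s4 
 * s4   s2  s5 
   s5   s2  s5 
(> = start, * = accepting)

start=s0; accept=s4; s0-a>s1; s0-b>s0; s1-a>s2; s1-b>s0; s2-a>s2; s2-b>s3; s3-a>s2; s3-b>s4; s4-a>s2; s4-b>s5; s5-a>s2; s5-b>s5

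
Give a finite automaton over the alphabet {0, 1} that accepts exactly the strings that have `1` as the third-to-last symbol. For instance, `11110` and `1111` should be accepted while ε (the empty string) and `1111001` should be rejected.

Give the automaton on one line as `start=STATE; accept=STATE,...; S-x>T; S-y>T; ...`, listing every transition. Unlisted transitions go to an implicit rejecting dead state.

A DFA must remember the last 3 symbols (since which symbol is third-to-last isn't known until the input ends). Use one state per possible window of the last ≤3 symbols; accept from those whose window starts with `1`.
A 15-state machine:
          0    1  
>  q0     q1   q2 
   q1     q3   q4 
   q2     q5   q6 
   q3     q7   q8 
   q4     q9  q10 
   q5    q11  q12 
   q6    q13  q14 
   q7     q7   q8 
   q8     q9  q10 
   q9    q11  q12 
   q10   q13  q14 
 * q11    q7   q8 
 * q12    q9  q10 
 * q13   q11  q12 
 * q14   q13  q14 
(> = start, * = accepting)

start=q0; accept=q11,q12,q13,q14; q0-0>q1; q0-1>q2; q1-0>q3; q1-1>q4; q2-0>q5; q2-1>q6; q3-0>q7; q3-1>q8; q4-0>q9; q4-1>q10; q5-0>q11; q5-1>q12; q6-0>q13; q6-1>q14; q7-0>q7; q7-1>q8; q8-0>q9; q8-1>q10; q9-0>q11; q9-1>q12; q10-0>q13; q10-1>q14; q11-0>q7; q11-1>q8; q12-0>q9; q12-1>q10; q13-0>q11; q13-1>q12; q14-0>q13; q14-1>q14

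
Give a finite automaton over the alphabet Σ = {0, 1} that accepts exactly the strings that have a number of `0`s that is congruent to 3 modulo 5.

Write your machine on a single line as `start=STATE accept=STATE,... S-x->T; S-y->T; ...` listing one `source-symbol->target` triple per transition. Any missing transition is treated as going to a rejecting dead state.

Keep the running count of `0`s modulo 5: each `0` advances along the cycle q0 → q1 → q2 → q3 → q4 → q0 while other symbols loop. Accept at q3.
With 5 states:
        0   1  
>  q0   q1  q0 
   q1   q2  q1 
   q2   q3  q2 
 * q3   q4  q3 
   q4   q0  q4 
(> = start, * = accepting)

start=q0; accept=q3; q0-0->q1; q0-1->q0; q1-0->q2; q1-1->q1; q2-0->q3; q2-1->q2; q3-0->q4; q3-1->q3; q4-0->q0; q4-1->q4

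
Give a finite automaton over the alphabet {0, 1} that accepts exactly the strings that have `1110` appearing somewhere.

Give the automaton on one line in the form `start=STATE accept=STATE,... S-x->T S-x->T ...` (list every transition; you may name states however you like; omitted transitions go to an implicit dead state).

start=s0 accept=s4 s0-0->s0 s0-1->s1 s1-0->s0 s1-1->s2 s2-0->s0 s2-1->s3 s3-0->s4 s3-1->s3 s4-0->s4 s4-1->s4

States s0..s3 record the length of the longest prefix of `1110` that matches the current input suffix. Reaching s4 means `1110` has been seen, and we stay there forever. Accept from s4.
        0   1  
>  s0   s0  s1 
   s1   s0  s2 
   s2   s0  s3 
   s3   s4  s3 
 * s4   s4  s4 
(> = start, * = accepting)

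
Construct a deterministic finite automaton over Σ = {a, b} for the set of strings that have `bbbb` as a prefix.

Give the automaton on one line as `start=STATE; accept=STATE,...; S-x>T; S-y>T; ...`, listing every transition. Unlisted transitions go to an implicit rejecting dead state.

Walk along `bbbb` while the input agrees: from s0 take `b` to s1, and so on. Any deviation drops to the rejecting sink s5. Once s4 is reached the prefix is confirmed and every continuation is accepted.
A 6-state machine:
        a   b  
>  s0   s5  s1 
   s1   s5  s2 
   s2   s5  s3 
   s3   s5  s4 
 * s4   s4  s4 
   s5   s5  s5 
(> = start, * = accepting)

start=s0; accept=s4; s0-a>s5; s0-b>s1; s1-a>s5; s1-b>s2; s2-a>s5; s2-b>s3; s3-a>s5; s3-b>s4; s4-a>s4; s4-b>s4; s5-a>s5; s5-b>s5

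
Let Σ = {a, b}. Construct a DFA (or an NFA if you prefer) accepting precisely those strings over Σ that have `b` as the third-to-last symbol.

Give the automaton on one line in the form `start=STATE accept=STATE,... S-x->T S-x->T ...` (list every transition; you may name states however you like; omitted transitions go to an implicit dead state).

start=q0 accept=q11,q12,q13,q14 q0-a->q1 q0-b->q2 q1-a->q3 q1-b->q4 q2-a->q5 q2-b->q6 q3-a->q7 q3-b->q8 q4-a->q9 q4-b->q10 q5-a->q11 q5-b->q12 q6-a->q13 q6-b->q14 q7-a->q7 q7-b->q8 q8-a->q9 q8-b->q10 q9-a->q11 q9-b->q12 q10-a->q13 q10-b->q14 q11-a->q7 q11-b->q8 q12-a->q9 q12-b->q10 q13-a->q11 q13-b->q12 q14-a->q13 q14-b->q14

A DFA must remember the last 3 symbols (since which symbol is third-to-last isn't known until the input ends). Use one state per possible window of the last ≤3 symbols; accept from those whose window starts with `b`.
A 15-state machine:
          a    b  
>  q0     q1   q2 
   q1     q3   q4 
   q2     q5   q6 
   q3     q7   q8 
   q4     q9  q10 
   q5    q11  q12 
   q6    q13  q14 
   q7     q7   q8 
   q8     q9  q10 
   q9    q11  q12 
   q10   q13  q14 
 * q11    q7   q8 
 * q12    q9  q10 
 * q13   q11  q12 
 * q14   q13  q14 
(> = start, * = accepting)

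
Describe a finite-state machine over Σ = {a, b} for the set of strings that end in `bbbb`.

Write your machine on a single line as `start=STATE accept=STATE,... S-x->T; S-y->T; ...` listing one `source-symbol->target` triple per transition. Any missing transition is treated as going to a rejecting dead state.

start=s0; accept=s4; s0-a->s0; s0-b->s1; s1-a->s0; s1-b->s2; s2-a->s0; s2-b->s3; s3-a->s0; s3-b->s4; s4-a->s0; s4-b->s4

Remember how much of `bbbb` the current input suffix matches. State s0 means no match yet; s1 means the last symbol is `b`; s2 means the last 2 symbols are `bb`; s3 means the last 3 symbols are `bbb`; s4 means the last 4 symbols are `bbbb`. Only s4 accepts. On a mismatch, fall back to the longest proper suffix that is still a prefix of `bbbb`.
        a   b  
>  s0   s0  s1 
   s1   s0  s2 
   s2   s0  s3 
   s3   s0  s4 
 * s4   s0  s4 
(> = start, * = accepting)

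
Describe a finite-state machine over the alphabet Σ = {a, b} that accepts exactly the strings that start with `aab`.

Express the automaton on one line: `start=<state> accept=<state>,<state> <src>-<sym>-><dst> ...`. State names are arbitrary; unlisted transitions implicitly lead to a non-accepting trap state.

start=q0 accept=q3 q0-a->q1 q0-b->q4 q1-a->q2 q1-b->q4 q2-a->q4 q2-b->q3 q3-a->q3 q3-b->q3 q4-a->q4 q4-b->q4

Walk along `aab` while the input agrees: from q0 take `a` to q1, and so on. Any deviation drops to the rejecting sink q4. Once q3 is reached the prefix is confirmed and every continuation is accepted.
        a   b  
>  q0   q1  q4 
   q1   q2  q4 
   q2   q4  q3 
 * q3   q3  q3 
   q4   q4  q4 
(> = start, * = accepting)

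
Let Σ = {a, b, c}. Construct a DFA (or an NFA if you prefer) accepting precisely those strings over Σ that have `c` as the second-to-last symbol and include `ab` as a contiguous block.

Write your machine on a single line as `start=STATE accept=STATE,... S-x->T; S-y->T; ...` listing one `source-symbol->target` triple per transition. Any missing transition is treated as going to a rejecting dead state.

start=s0; accept=s18,s19,s20; s0-a->s1; s0-b->s2; s0-c->s3; s1-a->s4; s1-b->s5; s1-c->s6; s2-a->s7; s2-b->s8; s2-c->s9; s3-a->s10; s3-b->s11; s3-c->s12; s4-a->s4; s4-b->s5; s4-c->s6; s5-a->s13; s5-b->s14; s5-c->s15; s6-a->s10; s6-b->s11; s6-c->s12; s7-a->s4; s7-b->s5; s7-c->s6; s8-a->s7; s8-b->s8; s8-c->s9; s9-a->s10; s9-b->s11; s9-c->s12; s10-a->s4; s10-b->s5; s10-c->s6; s11-a->s7; s11-b->s8; s11-c->s9; s12-a->s10; s12-b->s11; s12-c->s12; s13-a->s16; s13-b->s5; s13-c->s17; s14-a->s13; s14-b->s14; s14-c->s15; s15-a->s18; s15-b->s19; s15-c->s20; s16-a->s16; s16-b->s5; s16-c->s17; s17-a->s18; s17-b->s19; s17-c->s20; s18-a->s16; s18-b->s5; s18-c->s17; s19-a->s13; s19-b->s14; s19-c->s15; s20-a->s18; s20-b->s19; s20-c->s20

Build one automaton per condition and run them in lockstep. The first has 13 states tracking the last 2 symbols read; the second has 3 states tracking whether and how much of `ab` has been seen. A product state is a pair (one from each), accepting exactly when both do.
          a    b    c  
>  s0     s1   s2   s3 
   s1     s4   s5   s6 
   s2     s7   s8   s9 
   s3    s10  s11  s12 
   s4     s4   s5   s6 
   s5    s13  s14  s15 
   s6    s10  s11  s12 
   s7     s4   s5   s6 
   s8     s7   s8   s9 
   s9    s10  s11  s12 
   s10    s4   s5   s6 
   s11    s7   s8   s9 
   s12   s10  s11  s12 
   s13   s16   s5  s17 
   s14   s13  s14  s15 
   s15   s18  s19  s20 
   s16   s16   s5  s17 
   s17   s18  s19  s20 
 * s18   s16   s5  s17 
 * s19   s13  s14  s15 
 * s20   s18  s19  s20 
(> = start, * = accepting)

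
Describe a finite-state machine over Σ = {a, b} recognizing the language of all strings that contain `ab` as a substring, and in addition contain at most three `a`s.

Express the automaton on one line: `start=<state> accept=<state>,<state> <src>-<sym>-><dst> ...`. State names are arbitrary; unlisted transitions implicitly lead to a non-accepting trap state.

Build one automaton per condition and run them in lockstep. The first has 3 states tracking whether and how much of `ab` has been seen; the second has 5 states tracking the count of `a`s, saturating at 4. A product state is a pair (one from each), accepting exactly when both do. Equivalent product states are then merged.
8 states suffice.
        a   b  
>  q0   q1  q0 
   q1   q2  q3 
   q2   q4  q5 
 * q3   q5  q3 
   q4   q6  q7 
 * q5   q7  q5 
   q6   q6  q6 
 * q7   q6  q7 
(> = start, * = accepting)

start=q0 accept=q3,q5,q7 q0-a->q1 q0-b->q0 q1-a->q2 q1-b->q3 q2-a->q4 q2-b->q5 q3-a->q5 q3-b->q3 q4-a->q6 q4-b->q7 q5-a->q7 q5-b->q5 q6-a->q6 q6-b->q6 q7-a->q6 q7-b->q7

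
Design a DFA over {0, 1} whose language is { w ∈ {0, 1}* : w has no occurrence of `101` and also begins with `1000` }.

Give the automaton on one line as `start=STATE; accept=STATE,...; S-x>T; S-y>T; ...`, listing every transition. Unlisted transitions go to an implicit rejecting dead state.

Handle the two conditions separately and then intersect. One (4 states) tracks partial matches of the forbidden pattern `101`; the other (6 states) tracks whether the input so far still matches the prefix `1000`. Each combined state is a pair, one component from each; accept when both components accept. Equivalent product states are then merged.
With 8 states:
        0   1  
>  q0   q1  q2 
   q1   q1  q1 
   q2   q3  q1 
   q3   q4  q1 
   q4   q5  q1 
 * q5   q5  q6 
 * q6   q7  q6 
 * q7   q5  q1 
(> = start, * = accepting)

start=q0; accept=q5,q6,q7; q0-0>q1; q0-1>q2; q1-0>q1; q1-1>q1; q2-0>q3; q2-1>q1; q3-0>q4; q3-1>q1; q4-0>q5; q4-1>q1; q5-0>q5; q5-1>q6; q6-0>q7; q6-1>q6; q7-0>q5; q7-1>q1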